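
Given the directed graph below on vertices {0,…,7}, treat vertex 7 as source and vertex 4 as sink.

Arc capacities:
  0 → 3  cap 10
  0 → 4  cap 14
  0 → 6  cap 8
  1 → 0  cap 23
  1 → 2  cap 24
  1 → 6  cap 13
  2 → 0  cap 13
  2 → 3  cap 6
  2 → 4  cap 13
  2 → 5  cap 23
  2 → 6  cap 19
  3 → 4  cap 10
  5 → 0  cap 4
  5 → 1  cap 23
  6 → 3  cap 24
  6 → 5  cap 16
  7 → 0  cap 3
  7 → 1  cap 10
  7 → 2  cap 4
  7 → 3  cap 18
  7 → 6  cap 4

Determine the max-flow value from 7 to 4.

augment #1: 7→0→4 bottleneck 3, total now 3
augment #2: 7→2→4 bottleneck 4, total now 7
augment #3: 7→3→4 bottleneck 10, total now 17
augment #4: 7→1→0→4 bottleneck 10, total now 27
augment #5: 7→6→5→0→4 bottleneck 1, total now 28
augment #6: 7→6→5→1→2→4 bottleneck 3, total now 31

Maximum flow value: 31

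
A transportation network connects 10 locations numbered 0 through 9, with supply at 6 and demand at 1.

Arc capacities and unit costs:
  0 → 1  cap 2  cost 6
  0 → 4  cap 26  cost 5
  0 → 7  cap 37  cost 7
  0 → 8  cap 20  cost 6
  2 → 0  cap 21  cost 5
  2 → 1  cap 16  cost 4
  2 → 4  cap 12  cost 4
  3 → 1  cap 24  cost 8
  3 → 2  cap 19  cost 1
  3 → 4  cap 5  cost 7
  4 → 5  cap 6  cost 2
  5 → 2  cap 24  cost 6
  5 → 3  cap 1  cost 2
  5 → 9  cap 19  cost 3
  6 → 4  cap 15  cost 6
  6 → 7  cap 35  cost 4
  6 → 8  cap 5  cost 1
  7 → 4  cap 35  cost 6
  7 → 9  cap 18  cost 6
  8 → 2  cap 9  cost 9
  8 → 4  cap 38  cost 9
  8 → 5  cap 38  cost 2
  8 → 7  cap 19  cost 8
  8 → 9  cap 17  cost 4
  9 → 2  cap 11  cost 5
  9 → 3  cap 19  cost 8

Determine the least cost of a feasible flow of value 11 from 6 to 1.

Minimum cost for 11 units: 170

shortest-cost path #1: 6→8→5→3→2→1 push 1 @ unit cost 10 (adds 10)
shortest-cost path #2: 6→8→5→2→1 push 4 @ unit cost 13 (adds 52)
shortest-cost path #3: 6→4→5→2→1 push 6 @ unit cost 18 (adds 108)
total cost = 170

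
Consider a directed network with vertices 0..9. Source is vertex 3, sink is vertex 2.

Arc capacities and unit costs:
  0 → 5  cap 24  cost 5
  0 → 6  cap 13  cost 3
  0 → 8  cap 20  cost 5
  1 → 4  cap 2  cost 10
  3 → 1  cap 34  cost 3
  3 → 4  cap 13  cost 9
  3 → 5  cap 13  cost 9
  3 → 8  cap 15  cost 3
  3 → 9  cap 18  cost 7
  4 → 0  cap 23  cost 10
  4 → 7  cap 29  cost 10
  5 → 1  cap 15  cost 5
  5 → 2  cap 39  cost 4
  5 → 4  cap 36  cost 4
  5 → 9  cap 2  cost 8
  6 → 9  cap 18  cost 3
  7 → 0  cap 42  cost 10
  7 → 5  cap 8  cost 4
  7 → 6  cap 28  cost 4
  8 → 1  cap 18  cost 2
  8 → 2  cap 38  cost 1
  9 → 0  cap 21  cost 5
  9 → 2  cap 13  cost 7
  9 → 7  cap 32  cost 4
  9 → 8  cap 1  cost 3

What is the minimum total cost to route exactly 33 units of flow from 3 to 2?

Minimum cost for 33 units: 296

shortest-cost path #1: 3→8→2 push 15 @ unit cost 4 (adds 60)
shortest-cost path #2: 3→9→8→2 push 1 @ unit cost 11 (adds 11)
shortest-cost path #3: 3→5→2 push 13 @ unit cost 13 (adds 169)
shortest-cost path #4: 3→9→2 push 4 @ unit cost 14 (adds 56)
total cost = 296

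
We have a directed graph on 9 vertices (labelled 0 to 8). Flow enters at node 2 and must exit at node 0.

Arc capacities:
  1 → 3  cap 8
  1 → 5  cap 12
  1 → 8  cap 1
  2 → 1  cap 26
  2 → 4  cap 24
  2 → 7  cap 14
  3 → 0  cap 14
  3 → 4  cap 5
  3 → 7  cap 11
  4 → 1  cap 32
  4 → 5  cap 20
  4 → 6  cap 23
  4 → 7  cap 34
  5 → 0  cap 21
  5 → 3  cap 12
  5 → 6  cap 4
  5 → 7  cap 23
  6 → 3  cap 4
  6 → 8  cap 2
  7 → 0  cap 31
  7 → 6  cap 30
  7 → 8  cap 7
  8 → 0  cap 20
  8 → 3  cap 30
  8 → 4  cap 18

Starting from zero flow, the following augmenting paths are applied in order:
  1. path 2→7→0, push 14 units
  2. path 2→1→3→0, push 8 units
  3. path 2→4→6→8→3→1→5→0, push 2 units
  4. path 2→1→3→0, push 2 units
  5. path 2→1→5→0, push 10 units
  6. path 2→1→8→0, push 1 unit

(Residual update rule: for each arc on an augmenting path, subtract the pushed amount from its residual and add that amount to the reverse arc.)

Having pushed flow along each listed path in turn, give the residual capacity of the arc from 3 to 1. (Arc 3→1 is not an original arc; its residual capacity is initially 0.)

after path 1 (2→7→0, push 14): res(3,1)=0
after path 2 (2→1→3→0, push 8): res(3,1)=8
after path 3 (2→4→6→8→3→1→5→0, push 2): res(3,1)=6
after path 4 (2→1→3→0, push 2): res(3,1)=8
after path 5 (2→1→5→0, push 10): res(3,1)=8
after path 6 (2→1→8→0, push 1): res(3,1)=8

Residual capacity of (3,1): 8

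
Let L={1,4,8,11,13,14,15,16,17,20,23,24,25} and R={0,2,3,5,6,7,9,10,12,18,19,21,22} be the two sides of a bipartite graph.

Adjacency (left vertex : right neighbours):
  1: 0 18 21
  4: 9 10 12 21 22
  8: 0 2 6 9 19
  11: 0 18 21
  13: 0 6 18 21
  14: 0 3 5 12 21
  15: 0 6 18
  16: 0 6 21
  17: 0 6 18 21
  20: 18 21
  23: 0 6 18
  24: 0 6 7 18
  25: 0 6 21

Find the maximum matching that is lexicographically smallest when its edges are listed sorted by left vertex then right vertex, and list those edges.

|M| = 8 (so the lex-smallest maximum matching has 8 edges)
process left vertices in ascending order; for each, take the smallest-labelled available neighbour that still permits 8 edges overall, or leave it unmatched if none does
lex-smallest matching: {1-0, 4-9, 8-2, 11-18, 13-6, 14-3, 16-21, 24-7}

Lex-smallest maximum matching: {(1,0), (4,9), (8,2), (11,18), (13,6), (14,3), (16,21), (24,7)}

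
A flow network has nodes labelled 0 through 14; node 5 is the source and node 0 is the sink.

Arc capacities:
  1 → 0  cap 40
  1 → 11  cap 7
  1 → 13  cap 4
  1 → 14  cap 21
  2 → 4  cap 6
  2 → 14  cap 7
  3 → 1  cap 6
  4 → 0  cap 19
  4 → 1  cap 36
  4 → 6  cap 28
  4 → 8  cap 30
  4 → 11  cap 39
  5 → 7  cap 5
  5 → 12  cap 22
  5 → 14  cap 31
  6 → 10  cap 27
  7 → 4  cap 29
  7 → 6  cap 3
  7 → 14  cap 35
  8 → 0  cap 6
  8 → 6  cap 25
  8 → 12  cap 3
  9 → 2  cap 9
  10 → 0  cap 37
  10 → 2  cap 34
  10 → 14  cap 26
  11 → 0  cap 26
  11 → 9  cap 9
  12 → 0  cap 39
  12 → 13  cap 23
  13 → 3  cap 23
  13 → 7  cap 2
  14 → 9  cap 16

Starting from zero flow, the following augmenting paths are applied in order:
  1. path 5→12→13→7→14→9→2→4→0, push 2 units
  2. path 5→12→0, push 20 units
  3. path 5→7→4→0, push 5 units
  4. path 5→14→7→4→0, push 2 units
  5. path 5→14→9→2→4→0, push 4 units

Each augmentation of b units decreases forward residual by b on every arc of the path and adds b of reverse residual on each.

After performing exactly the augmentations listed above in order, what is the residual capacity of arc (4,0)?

after path 1 (5→12→13→7→14→9→2→4→0, push 2): res(4,0)=17
after path 2 (5→12→0, push 20): res(4,0)=17
after path 3 (5→7→4→0, push 5): res(4,0)=12
after path 4 (5→14→7→4→0, push 2): res(4,0)=10
after path 5 (5→14→9→2→4→0, push 4): res(4,0)=6

Residual capacity of (4,0): 6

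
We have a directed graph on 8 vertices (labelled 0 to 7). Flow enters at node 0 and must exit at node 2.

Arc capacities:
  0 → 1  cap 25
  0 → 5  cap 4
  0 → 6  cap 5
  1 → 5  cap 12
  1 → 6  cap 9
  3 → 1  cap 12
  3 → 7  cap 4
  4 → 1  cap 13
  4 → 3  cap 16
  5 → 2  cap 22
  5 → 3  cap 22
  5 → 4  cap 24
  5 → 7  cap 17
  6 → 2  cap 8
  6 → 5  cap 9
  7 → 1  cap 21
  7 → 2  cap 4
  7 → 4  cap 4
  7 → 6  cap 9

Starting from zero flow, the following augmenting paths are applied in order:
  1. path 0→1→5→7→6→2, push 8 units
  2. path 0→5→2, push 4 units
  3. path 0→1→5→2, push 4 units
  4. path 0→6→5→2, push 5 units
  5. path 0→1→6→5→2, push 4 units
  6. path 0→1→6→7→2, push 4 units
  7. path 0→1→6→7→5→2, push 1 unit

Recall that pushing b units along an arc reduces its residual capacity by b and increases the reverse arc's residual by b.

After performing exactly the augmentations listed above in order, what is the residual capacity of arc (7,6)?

after path 1 (0→1→5→7→6→2, push 8): res(7,6)=1
after path 2 (0→5→2, push 4): res(7,6)=1
after path 3 (0→1→5→2, push 4): res(7,6)=1
after path 4 (0→6→5→2, push 5): res(7,6)=1
after path 5 (0→1→6→5→2, push 4): res(7,6)=1
after path 6 (0→1→6→7→2, push 4): res(7,6)=5
after path 7 (0→1→6→7→5→2, push 1): res(7,6)=6

Residual capacity of (7,6): 6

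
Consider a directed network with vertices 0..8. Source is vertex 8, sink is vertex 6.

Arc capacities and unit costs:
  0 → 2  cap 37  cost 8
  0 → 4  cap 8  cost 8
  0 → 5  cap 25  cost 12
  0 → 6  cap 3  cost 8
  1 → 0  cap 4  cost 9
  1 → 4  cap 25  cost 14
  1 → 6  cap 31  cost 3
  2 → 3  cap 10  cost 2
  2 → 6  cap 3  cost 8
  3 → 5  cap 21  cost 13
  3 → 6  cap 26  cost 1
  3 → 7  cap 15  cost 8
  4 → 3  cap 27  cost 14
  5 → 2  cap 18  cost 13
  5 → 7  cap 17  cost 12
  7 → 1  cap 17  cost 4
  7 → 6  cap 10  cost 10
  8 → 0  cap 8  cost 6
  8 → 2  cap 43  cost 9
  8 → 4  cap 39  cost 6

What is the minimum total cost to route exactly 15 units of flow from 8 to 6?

shortest-cost path #1: 8→2→3→6 push 10 @ unit cost 12 (adds 120)
shortest-cost path #2: 8→0→6 push 3 @ unit cost 14 (adds 42)
shortest-cost path #3: 8→2→6 push 2 @ unit cost 17 (adds 34)
total cost = 196

Minimum cost for 15 units: 196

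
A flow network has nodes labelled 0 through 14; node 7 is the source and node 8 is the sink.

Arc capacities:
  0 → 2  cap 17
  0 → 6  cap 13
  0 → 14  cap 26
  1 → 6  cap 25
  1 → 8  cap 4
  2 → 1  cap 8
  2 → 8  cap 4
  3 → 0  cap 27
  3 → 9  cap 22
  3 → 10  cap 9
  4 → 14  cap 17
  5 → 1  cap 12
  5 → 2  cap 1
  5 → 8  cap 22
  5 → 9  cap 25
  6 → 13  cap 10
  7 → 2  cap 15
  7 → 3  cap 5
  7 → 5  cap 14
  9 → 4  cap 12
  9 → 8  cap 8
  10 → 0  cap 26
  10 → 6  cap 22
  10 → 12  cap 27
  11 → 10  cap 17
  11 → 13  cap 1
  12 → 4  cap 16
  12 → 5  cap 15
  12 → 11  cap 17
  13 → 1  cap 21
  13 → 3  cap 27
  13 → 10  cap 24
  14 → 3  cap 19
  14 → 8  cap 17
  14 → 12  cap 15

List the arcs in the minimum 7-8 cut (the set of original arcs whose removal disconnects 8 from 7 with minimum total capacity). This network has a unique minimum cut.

Min-cut arcs: {(2,1), (2,8), (7,3), (7,5)} (total capacity 31)

augment #1: 7→2→8 push 4
augment #2: 7→5→8 push 14
augment #3: 7→2→1→8 push 4
augment #4: 7→3→9→8 push 5
augment #5: 7→2→1→6→13→3→9→8 push 3
augment #6: 7→2→1→6→13→3→0→14→8 push 1
max flow = 31; residual-reachable set from 7 gives S-side
cut edges (S→T): {(2,1), (2,8), (7,3), (7,5)} total cap 31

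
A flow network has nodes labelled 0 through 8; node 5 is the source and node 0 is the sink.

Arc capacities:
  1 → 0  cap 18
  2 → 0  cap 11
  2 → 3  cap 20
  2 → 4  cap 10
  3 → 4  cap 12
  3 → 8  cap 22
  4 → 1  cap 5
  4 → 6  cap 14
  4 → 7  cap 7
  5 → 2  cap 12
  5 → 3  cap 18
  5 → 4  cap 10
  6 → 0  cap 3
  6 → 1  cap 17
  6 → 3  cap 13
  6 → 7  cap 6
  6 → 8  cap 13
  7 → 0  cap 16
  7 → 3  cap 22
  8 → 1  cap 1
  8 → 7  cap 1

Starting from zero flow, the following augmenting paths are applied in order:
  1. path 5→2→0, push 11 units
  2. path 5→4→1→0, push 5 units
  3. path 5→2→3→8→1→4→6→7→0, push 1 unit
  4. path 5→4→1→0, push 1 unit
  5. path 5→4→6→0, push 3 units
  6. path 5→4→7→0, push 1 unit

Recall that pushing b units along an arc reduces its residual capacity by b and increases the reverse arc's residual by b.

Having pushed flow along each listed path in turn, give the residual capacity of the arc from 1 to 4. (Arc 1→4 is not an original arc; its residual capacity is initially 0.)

after path 1 (5→2→0, push 11): res(1,4)=0
after path 2 (5→4→1→0, push 5): res(1,4)=5
after path 3 (5→2→3→8→1→4→6→7→0, push 1): res(1,4)=4
after path 4 (5→4→1→0, push 1): res(1,4)=5
after path 5 (5→4→6→0, push 3): res(1,4)=5
after path 6 (5→4→7→0, push 1): res(1,4)=5

Residual capacity of (1,4): 5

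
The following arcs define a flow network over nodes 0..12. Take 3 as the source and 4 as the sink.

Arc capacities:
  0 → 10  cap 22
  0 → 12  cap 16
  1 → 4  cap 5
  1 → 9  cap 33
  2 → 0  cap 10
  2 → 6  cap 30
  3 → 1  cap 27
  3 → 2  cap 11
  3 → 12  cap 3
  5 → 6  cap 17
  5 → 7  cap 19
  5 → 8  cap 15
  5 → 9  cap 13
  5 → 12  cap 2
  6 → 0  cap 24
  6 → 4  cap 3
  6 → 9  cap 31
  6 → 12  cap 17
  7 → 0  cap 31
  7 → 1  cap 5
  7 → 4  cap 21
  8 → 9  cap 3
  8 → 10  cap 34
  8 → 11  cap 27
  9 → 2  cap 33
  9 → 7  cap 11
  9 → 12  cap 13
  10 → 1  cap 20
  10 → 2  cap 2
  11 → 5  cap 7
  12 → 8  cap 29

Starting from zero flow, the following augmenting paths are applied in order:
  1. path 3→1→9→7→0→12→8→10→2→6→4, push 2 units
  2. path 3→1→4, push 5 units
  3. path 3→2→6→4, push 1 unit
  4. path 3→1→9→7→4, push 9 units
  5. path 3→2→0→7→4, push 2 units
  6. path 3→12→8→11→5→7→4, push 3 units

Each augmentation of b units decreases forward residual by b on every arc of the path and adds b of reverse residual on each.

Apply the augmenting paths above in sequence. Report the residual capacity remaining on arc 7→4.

Residual capacity of (7,4): 7

after path 1 (3→1→9→7→0→12→8→10→2→6→4, push 2): res(7,4)=21
after path 2 (3→1→4, push 5): res(7,4)=21
after path 3 (3→2→6→4, push 1): res(7,4)=21
after path 4 (3→1→9→7→4, push 9): res(7,4)=12
after path 5 (3→2→0→7→4, push 2): res(7,4)=10
after path 6 (3→12→8→11→5→7→4, push 3): res(7,4)=7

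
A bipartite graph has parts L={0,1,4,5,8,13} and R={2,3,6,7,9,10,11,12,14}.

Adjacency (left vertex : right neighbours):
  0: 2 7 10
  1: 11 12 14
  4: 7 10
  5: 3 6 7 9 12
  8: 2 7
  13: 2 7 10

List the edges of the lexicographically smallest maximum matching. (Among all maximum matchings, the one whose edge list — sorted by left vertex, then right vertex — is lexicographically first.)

|M| = 5 (so the lex-smallest maximum matching has 5 edges)
process left vertices in ascending order; for each, take the smallest-labelled available neighbour that still permits 5 edges overall, or leave it unmatched if none does
lex-smallest matching: {0-2, 1-11, 4-7, 5-3, 13-10}

Lex-smallest maximum matching: {(0,2), (1,11), (4,7), (5,3), (13,10)}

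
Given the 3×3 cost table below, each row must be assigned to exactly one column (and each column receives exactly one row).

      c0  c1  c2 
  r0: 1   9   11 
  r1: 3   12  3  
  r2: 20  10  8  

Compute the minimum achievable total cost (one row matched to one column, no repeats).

Minimum assignment cost: 14

optimal assignment: row0→col0 (cost 1), row1→col2 (cost 3), row2→col1 (cost 10)
total = 1 + 3 + 10 = 14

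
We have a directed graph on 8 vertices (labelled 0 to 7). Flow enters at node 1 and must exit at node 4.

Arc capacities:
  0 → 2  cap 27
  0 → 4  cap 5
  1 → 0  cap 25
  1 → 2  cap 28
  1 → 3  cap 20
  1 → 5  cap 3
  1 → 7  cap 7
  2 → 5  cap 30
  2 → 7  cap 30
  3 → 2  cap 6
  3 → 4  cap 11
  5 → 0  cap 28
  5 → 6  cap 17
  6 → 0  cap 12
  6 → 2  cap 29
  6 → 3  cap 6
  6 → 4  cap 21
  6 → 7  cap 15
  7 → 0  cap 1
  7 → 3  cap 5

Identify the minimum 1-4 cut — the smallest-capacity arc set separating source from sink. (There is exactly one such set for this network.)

augment #1: 1→0→4 push 5
augment #2: 1→3→4 push 11
augment #3: 1→5→6→4 push 3
augment #4: 1→2→5→6→4 push 14
max flow = 33; residual-reachable set from 1 gives S-side
cut edges (S→T): {(0,4), (3,4), (5,6)} total cap 33

Min-cut arcs: {(0,4), (3,4), (5,6)} (total capacity 33)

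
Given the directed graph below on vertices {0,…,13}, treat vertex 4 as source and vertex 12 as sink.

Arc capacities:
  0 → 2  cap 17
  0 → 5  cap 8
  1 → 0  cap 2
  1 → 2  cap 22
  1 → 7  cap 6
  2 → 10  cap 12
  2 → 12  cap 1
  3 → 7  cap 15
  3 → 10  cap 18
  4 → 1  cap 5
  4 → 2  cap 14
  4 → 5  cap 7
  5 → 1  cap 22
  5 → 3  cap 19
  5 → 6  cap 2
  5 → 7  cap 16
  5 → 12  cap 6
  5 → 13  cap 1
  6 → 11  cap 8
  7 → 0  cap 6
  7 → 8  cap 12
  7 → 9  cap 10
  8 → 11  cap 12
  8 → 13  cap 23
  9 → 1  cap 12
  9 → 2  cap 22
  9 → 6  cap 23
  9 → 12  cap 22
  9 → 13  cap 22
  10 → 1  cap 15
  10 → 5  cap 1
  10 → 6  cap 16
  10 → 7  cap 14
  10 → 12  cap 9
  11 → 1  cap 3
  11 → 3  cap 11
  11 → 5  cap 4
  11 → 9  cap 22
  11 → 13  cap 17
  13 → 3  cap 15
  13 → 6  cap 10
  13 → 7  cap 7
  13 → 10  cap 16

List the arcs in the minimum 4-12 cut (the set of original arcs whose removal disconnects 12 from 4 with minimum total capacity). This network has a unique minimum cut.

Min-cut arcs: {(2,10), (2,12), (4,1), (4,5)} (total capacity 25)

augment #1: 4→2→12 push 1
augment #2: 4→5→12 push 6
augment #3: 4→2→10→12 push 9
augment #4: 4→1→7→9→12 push 5
augment #5: 4→5→7→9→12 push 1
augment #6: 4→2→10→7→9→12 push 3
max flow = 25; residual-reachable set from 4 gives S-side
cut edges (S→T): {(2,10), (2,12), (4,1), (4,5)} total cap 25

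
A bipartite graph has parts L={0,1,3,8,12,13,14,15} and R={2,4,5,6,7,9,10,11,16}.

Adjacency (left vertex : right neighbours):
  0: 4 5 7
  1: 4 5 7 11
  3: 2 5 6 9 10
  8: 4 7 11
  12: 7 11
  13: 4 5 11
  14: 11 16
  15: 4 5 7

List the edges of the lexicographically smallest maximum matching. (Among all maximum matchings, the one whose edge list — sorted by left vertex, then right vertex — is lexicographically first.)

|M| = 6 (so the lex-smallest maximum matching has 6 edges)
process left vertices in ascending order; for each, take the smallest-labelled available neighbour that still permits 6 edges overall, or leave it unmatched if none does
lex-smallest matching: {0-4, 1-5, 3-2, 8-7, 12-11, 14-16}

Lex-smallest maximum matching: {(0,4), (1,5), (3,2), (8,7), (12,11), (14,16)}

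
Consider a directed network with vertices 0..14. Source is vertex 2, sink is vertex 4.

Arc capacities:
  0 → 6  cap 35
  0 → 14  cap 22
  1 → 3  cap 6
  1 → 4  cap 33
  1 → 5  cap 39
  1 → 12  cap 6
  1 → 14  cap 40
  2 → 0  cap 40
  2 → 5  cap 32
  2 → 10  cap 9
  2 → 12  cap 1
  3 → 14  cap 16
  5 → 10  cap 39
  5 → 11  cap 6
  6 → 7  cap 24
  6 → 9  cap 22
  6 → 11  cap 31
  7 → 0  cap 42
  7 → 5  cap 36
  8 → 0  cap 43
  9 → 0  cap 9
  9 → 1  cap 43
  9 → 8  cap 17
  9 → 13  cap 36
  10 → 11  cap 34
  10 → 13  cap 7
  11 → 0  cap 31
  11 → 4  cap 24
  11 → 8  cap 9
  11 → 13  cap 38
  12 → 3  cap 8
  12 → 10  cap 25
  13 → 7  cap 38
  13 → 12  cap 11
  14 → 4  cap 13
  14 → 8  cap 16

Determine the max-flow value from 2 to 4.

augment #1: 2→0→14→4 bottleneck 13, total now 13
augment #2: 2→5→11→4 bottleneck 6, total now 19
augment #3: 2→10→11→4 bottleneck 9, total now 28
augment #4: 2→0→6→11→4 bottleneck 9, total now 37
augment #5: 2→0→6→9→1→4 bottleneck 18, total now 55
augment #6: 2→5→10→11→6→9→1→4 bottleneck 4, total now 59

Maximum flow value: 59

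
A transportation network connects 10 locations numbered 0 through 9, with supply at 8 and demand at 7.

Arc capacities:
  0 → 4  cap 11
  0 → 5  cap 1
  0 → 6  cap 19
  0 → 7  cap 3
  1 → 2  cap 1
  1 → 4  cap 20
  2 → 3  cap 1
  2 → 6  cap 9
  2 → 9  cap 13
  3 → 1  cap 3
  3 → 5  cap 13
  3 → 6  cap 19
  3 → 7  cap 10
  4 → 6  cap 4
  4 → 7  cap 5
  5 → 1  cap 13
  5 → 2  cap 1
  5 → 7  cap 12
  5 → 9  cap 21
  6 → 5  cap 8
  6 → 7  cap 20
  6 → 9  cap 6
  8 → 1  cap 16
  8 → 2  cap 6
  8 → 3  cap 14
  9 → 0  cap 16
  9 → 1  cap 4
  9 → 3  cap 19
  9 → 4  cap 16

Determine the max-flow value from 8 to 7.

Maximum flow value: 30

augment #1: 8→3→7 bottleneck 10, total now 10
augment #2: 8→1→4→7 bottleneck 5, total now 15
augment #3: 8→2→6→7 bottleneck 6, total now 21
augment #4: 8→3→5→7 bottleneck 4, total now 25
augment #5: 8→1→2→6→7 bottleneck 1, total now 26
augment #6: 8→1→4→6→7 bottleneck 4, total now 30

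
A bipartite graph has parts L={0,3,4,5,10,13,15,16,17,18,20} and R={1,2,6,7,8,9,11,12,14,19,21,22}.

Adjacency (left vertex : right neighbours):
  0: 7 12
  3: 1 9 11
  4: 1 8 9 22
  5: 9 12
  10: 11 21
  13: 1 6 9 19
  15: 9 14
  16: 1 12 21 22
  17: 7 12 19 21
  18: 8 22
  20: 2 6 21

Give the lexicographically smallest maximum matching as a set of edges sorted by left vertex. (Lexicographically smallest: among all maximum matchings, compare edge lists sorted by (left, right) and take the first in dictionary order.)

|M| = 11 (so the lex-smallest maximum matching has 11 edges)
process left vertices in ascending order; for each, take the smallest-labelled available neighbour that still permits 11 edges overall, or leave it unmatched if none does
lex-smallest matching: {0-7, 3-1, 4-8, 5-9, 10-11, 13-6, 15-14, 16-12, 17-19, 18-22, 20-2}

Lex-smallest maximum matching: {(0,7), (3,1), (4,8), (5,9), (10,11), (13,6), (15,14), (16,12), (17,19), (18,22), (20,2)}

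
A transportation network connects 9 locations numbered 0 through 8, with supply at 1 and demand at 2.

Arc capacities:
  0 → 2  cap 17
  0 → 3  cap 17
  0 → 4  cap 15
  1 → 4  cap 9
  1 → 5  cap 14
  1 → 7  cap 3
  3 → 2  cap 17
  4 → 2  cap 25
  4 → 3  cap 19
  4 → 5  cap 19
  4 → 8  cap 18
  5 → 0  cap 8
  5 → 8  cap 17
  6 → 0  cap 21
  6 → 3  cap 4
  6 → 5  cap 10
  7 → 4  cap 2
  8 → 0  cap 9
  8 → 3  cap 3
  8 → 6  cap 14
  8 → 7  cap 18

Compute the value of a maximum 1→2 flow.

Maximum flow value: 25

augment #1: 1→4→2 bottleneck 9, total now 9
augment #2: 1→5→0→2 bottleneck 8, total now 17
augment #3: 1→7→4→2 bottleneck 2, total now 19
augment #4: 1→5→8→0→2 bottleneck 6, total now 25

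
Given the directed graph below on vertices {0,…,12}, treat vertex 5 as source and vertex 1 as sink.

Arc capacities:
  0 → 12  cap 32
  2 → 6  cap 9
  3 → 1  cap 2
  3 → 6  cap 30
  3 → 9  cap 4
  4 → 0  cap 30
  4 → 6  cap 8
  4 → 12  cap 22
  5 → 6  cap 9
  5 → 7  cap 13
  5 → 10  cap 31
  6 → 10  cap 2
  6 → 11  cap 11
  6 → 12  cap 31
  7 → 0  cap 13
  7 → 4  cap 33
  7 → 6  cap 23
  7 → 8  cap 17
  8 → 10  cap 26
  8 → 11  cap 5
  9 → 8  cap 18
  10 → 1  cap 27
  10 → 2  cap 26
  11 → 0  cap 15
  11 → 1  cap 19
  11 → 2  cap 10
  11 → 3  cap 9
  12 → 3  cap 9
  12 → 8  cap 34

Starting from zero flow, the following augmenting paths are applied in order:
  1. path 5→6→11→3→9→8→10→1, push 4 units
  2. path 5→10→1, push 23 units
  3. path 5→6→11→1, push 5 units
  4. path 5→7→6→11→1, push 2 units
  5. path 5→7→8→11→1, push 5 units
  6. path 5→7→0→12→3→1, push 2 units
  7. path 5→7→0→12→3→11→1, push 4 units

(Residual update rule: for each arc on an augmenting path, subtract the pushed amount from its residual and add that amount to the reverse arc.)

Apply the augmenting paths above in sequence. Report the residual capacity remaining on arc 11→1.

after path 1 (5→6→11→3→9→8→10→1, push 4): res(11,1)=19
after path 2 (5→10→1, push 23): res(11,1)=19
after path 3 (5→6→11→1, push 5): res(11,1)=14
after path 4 (5→7→6→11→1, push 2): res(11,1)=12
after path 5 (5→7→8→11→1, push 5): res(11,1)=7
after path 6 (5→7→0→12→3→1, push 2): res(11,1)=7
after path 7 (5→7→0→12→3→11→1, push 4): res(11,1)=3

Residual capacity of (11,1): 3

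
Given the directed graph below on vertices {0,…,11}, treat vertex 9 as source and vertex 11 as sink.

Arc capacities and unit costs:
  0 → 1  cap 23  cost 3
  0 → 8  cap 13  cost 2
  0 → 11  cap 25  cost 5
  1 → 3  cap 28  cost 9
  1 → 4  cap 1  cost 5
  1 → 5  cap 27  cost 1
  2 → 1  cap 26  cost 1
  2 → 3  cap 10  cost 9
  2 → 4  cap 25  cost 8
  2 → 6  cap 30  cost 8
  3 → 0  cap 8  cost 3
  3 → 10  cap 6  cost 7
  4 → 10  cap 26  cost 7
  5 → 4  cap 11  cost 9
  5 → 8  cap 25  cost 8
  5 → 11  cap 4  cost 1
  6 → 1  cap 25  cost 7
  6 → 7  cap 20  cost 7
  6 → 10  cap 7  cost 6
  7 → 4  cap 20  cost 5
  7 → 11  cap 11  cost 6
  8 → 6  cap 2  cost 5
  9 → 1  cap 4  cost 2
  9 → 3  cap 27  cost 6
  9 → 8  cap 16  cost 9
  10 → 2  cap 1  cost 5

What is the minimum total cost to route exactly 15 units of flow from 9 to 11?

shortest-cost path #1: 9→1→5→11 push 4 @ unit cost 4 (adds 16)
shortest-cost path #2: 9→3→0→11 push 8 @ unit cost 14 (adds 112)
shortest-cost path #3: 9→8→6→7→11 push 2 @ unit cost 27 (adds 54)
shortest-cost path #4: 9→3→10→2→6→7→11 push 1 @ unit cost 39 (adds 39)
total cost = 221

Minimum cost for 15 units: 221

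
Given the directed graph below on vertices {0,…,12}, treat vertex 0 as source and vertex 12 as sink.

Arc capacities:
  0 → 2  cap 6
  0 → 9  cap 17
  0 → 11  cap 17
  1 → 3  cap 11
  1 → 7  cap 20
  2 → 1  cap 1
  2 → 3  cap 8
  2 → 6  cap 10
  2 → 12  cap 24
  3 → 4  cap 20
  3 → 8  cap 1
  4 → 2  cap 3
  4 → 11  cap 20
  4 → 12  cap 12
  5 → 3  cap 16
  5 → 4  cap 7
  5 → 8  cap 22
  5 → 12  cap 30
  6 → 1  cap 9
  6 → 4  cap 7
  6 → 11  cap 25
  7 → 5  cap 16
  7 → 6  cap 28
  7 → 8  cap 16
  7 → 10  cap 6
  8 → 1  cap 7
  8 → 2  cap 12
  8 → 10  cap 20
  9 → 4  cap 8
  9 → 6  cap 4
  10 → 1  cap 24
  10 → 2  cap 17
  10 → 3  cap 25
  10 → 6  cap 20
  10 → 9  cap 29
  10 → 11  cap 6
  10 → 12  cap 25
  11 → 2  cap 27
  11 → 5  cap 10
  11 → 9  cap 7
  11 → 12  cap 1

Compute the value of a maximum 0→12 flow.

Maximum flow value: 35

augment #1: 0→2→12 bottleneck 6, total now 6
augment #2: 0→11→12 bottleneck 1, total now 7
augment #3: 0→9→4→12 bottleneck 8, total now 15
augment #4: 0→11→2→12 bottleneck 16, total now 31
augment #5: 0→9→6→4→12 bottleneck 4, total now 35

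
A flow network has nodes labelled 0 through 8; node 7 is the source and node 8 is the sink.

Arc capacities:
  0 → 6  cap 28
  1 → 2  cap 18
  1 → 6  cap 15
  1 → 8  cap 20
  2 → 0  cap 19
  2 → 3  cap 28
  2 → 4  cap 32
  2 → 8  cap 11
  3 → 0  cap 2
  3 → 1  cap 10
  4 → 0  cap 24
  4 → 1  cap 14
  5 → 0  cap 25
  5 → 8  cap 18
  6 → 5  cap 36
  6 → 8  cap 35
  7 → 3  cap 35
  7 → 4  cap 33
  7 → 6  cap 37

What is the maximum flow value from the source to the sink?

augment #1: 7→6→8 bottleneck 35, total now 35
augment #2: 7→3→1→8 bottleneck 10, total now 45
augment #3: 7→4→1→8 bottleneck 10, total now 55
augment #4: 7→6→5→8 bottleneck 2, total now 57
augment #5: 7→4→1→2→8 bottleneck 4, total now 61
augment #6: 7→3→0→6→5→8 bottleneck 2, total now 63
augment #7: 7→4→0→6→5→8 bottleneck 14, total now 77

Maximum flow value: 77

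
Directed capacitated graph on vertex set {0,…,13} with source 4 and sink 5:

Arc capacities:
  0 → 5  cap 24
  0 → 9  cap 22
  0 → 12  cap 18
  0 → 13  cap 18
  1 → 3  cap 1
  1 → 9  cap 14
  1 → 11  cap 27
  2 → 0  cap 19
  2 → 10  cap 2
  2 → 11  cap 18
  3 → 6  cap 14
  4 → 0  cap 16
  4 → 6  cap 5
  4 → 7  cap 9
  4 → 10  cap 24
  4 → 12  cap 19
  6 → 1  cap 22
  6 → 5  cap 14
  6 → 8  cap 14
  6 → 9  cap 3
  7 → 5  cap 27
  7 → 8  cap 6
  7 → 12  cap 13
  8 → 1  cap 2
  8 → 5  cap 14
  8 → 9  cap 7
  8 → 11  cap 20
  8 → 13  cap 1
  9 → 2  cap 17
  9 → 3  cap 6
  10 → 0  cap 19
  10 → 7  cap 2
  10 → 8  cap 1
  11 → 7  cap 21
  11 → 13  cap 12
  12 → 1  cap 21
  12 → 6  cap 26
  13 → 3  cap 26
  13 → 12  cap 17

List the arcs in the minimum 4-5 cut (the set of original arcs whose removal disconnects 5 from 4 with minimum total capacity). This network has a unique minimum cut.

Min-cut arcs: {(4,0), (4,6), (4,7), (4,12), (10,0), (10,7), (10,8)} (total capacity 71)

augment #1: 4→0→5 push 16
augment #2: 4→6→5 push 5
augment #3: 4→7→5 push 9
augment #4: 4→10→0→5 push 8
augment #5: 4→10→7→5 push 2
augment #6: 4→10→8→5 push 1
augment #7: 4→12→6→5 push 9
augment #8: 4→12→6→8→5 push 10
augment #9: 4→10→0→12→6→8→5 push 3
augment #10: 4→10→0→9→2→11→7→5 push 8
max flow = 71; residual-reachable set from 4 gives S-side
cut edges (S→T): {(4,0), (4,6), (4,7), (4,12), (10,0), (10,7), (10,8)} total cap 71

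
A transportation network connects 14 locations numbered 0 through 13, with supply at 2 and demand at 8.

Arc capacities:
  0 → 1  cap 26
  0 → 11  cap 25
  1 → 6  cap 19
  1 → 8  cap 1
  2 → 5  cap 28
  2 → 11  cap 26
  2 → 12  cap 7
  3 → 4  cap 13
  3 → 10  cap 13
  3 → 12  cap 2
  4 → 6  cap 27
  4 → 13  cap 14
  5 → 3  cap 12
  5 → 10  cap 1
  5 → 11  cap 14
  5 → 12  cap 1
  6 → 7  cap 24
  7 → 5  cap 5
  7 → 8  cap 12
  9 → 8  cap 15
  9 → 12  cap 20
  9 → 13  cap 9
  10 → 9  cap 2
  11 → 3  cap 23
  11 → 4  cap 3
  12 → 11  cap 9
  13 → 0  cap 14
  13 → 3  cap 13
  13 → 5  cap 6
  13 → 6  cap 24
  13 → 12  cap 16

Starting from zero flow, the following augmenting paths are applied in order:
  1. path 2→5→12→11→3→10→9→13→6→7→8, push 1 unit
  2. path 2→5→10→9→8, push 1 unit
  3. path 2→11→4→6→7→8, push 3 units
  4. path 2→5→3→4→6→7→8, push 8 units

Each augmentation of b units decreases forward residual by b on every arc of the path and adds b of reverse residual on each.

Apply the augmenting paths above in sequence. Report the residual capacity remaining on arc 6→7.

after path 1 (2→5→12→11→3→10→9→13→6→7→8, push 1): res(6,7)=23
after path 2 (2→5→10→9→8, push 1): res(6,7)=23
after path 3 (2→11→4→6→7→8, push 3): res(6,7)=20
after path 4 (2→5→3→4→6→7→8, push 8): res(6,7)=12

Residual capacity of (6,7): 12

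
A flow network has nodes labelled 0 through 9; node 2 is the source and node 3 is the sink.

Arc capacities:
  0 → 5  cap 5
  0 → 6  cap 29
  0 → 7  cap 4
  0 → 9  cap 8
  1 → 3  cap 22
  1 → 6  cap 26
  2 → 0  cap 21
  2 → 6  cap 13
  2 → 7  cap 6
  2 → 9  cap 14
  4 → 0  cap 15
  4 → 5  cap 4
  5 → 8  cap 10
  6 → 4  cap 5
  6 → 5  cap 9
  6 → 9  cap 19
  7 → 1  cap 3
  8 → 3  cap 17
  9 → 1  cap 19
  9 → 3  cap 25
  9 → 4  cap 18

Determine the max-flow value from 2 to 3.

augment #1: 2→9→3 bottleneck 14, total now 14
augment #2: 2→0→9→3 bottleneck 8, total now 22
augment #3: 2→6→9→3 bottleneck 3, total now 25
augment #4: 2→7→1→3 bottleneck 3, total now 28
augment #5: 2→0→5→8→3 bottleneck 5, total now 33
augment #6: 2→6→5→8→3 bottleneck 5, total now 38
augment #7: 2→6→9→1→3 bottleneck 5, total now 43
augment #8: 2→0→6→9→1→3 bottleneck 8, total now 51

Maximum flow value: 51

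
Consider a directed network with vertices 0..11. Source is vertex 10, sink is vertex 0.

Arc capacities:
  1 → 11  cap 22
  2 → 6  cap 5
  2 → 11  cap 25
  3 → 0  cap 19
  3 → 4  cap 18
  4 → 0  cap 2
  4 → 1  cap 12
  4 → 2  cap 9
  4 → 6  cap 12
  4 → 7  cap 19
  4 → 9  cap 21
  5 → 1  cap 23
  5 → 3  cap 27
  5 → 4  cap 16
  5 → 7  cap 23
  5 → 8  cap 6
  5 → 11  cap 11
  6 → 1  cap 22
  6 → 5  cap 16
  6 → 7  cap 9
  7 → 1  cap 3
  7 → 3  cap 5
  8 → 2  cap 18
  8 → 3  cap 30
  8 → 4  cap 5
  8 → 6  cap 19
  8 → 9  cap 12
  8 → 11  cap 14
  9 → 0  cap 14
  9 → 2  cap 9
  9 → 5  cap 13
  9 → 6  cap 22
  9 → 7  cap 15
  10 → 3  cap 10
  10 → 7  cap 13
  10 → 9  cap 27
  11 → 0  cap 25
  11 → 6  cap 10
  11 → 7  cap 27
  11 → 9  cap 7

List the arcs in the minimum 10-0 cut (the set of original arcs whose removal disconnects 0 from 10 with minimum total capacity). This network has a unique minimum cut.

Min-cut arcs: {(7,1), (7,3), (10,3), (10,9)} (total capacity 45)

augment #1: 10→3→0 push 10
augment #2: 10→9→0 push 14
augment #3: 10→7→3→0 push 5
augment #4: 10→7→1→11→0 push 3
augment #5: 10→9→2→11→0 push 9
augment #6: 10→9→5→3→0 push 4
max flow = 45; residual-reachable set from 10 gives S-side
cut edges (S→T): {(7,1), (7,3), (10,3), (10,9)} total cap 45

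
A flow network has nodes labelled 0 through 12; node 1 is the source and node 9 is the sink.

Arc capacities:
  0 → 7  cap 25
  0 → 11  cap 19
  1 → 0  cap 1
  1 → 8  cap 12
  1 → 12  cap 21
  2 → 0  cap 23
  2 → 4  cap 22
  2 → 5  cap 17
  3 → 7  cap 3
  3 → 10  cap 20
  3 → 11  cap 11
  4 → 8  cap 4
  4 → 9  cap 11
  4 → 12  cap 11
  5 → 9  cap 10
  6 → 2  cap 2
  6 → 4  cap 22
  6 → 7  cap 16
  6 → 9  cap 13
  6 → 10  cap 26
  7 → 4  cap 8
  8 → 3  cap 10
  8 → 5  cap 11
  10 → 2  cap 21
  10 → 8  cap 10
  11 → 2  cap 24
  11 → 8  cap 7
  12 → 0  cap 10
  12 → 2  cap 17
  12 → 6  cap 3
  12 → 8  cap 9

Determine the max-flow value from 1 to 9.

augment #1: 1→8→5→9 bottleneck 10, total now 10
augment #2: 1→12→6→9 bottleneck 3, total now 13
augment #3: 1→0→7→4→9 bottleneck 1, total now 14
augment #4: 1→12→2→4→9 bottleneck 10, total now 24

Maximum flow value: 24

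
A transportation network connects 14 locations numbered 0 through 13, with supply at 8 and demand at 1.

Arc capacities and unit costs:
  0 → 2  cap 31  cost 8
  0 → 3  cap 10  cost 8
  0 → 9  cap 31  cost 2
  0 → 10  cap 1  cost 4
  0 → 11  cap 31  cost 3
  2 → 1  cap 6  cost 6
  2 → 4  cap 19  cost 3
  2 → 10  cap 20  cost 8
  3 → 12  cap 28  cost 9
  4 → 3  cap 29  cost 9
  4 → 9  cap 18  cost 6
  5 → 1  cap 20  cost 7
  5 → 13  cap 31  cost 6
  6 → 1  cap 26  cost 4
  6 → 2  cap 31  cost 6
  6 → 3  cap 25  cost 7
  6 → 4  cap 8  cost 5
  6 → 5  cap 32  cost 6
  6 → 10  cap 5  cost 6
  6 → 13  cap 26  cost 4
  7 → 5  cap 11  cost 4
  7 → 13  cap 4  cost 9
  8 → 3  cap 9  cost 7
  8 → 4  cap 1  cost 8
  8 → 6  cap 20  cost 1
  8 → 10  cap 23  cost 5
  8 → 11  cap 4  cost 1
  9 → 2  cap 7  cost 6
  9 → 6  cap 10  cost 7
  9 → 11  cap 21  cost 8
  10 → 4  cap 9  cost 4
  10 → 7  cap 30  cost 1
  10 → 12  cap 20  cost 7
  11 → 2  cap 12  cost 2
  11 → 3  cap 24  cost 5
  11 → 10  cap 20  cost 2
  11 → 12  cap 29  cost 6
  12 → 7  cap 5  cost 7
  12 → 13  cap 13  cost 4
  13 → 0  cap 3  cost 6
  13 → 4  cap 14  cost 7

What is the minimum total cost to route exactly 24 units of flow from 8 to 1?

Minimum cost for 24 units: 136

shortest-cost path #1: 8→6→1 push 20 @ unit cost 5 (adds 100)
shortest-cost path #2: 8→11→2→1 push 4 @ unit cost 9 (adds 36)
total cost = 136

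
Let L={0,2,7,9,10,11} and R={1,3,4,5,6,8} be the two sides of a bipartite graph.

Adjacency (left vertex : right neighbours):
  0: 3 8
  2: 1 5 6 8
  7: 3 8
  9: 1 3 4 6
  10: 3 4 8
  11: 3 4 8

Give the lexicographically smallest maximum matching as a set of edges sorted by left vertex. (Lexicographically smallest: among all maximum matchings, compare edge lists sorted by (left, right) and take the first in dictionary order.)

Lex-smallest maximum matching: {(0,3), (2,1), (7,8), (9,6), (10,4)}

|M| = 5 (so the lex-smallest maximum matching has 5 edges)
process left vertices in ascending order; for each, take the smallest-labelled available neighbour that still permits 5 edges overall, or leave it unmatched if none does
lex-smallest matching: {0-3, 2-1, 7-8, 9-6, 10-4}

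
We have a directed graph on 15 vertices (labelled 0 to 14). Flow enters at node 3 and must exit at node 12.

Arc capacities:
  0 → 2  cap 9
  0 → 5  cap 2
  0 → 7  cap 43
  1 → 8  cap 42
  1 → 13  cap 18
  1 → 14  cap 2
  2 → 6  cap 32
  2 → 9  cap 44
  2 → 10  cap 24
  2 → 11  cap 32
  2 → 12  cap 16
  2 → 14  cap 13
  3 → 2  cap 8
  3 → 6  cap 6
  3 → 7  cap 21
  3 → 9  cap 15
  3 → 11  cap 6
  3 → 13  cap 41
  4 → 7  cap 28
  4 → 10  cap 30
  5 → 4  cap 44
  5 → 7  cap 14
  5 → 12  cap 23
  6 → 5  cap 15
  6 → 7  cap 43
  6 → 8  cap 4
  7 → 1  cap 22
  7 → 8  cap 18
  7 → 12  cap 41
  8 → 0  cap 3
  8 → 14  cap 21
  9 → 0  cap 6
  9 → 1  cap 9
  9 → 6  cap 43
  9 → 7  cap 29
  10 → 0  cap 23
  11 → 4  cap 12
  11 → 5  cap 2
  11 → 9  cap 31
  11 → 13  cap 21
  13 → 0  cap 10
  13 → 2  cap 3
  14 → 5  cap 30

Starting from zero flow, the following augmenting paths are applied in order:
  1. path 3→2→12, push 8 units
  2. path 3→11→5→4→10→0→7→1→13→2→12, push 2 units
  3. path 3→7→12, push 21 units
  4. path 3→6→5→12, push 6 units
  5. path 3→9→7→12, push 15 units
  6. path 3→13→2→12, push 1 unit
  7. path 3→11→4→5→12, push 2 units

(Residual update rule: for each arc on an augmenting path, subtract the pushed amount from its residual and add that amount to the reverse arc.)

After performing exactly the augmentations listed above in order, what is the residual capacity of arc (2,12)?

Residual capacity of (2,12): 5

after path 1 (3→2→12, push 8): res(2,12)=8
after path 2 (3→11→5→4→10→0→7→1→13→2→12, push 2): res(2,12)=6
after path 3 (3→7→12, push 21): res(2,12)=6
after path 4 (3→6→5→12, push 6): res(2,12)=6
after path 5 (3→9→7→12, push 15): res(2,12)=6
after path 6 (3→13→2→12, push 1): res(2,12)=5
after path 7 (3→11→4→5→12, push 2): res(2,12)=5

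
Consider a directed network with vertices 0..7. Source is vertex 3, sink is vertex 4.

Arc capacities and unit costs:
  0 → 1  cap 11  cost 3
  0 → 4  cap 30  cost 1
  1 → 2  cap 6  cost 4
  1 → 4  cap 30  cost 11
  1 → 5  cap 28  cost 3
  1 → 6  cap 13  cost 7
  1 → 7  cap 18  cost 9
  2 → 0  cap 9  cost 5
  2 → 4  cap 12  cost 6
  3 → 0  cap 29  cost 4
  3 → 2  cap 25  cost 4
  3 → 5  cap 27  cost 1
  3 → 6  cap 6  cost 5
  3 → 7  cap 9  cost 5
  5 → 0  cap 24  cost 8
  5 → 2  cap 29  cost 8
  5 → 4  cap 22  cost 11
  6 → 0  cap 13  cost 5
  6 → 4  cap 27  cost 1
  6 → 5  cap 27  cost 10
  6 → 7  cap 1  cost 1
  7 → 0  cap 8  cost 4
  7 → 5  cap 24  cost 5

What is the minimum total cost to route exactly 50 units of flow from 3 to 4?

shortest-cost path #1: 3→0→4 push 29 @ unit cost 5 (adds 145)
shortest-cost path #2: 3→6→4 push 6 @ unit cost 6 (adds 36)
shortest-cost path #3: 3→5→0→4 push 1 @ unit cost 10 (adds 10)
shortest-cost path #4: 3→2→4 push 12 @ unit cost 10 (adds 120)
shortest-cost path #5: 3→5→4 push 2 @ unit cost 12 (adds 24)
total cost = 335

Minimum cost for 50 units: 335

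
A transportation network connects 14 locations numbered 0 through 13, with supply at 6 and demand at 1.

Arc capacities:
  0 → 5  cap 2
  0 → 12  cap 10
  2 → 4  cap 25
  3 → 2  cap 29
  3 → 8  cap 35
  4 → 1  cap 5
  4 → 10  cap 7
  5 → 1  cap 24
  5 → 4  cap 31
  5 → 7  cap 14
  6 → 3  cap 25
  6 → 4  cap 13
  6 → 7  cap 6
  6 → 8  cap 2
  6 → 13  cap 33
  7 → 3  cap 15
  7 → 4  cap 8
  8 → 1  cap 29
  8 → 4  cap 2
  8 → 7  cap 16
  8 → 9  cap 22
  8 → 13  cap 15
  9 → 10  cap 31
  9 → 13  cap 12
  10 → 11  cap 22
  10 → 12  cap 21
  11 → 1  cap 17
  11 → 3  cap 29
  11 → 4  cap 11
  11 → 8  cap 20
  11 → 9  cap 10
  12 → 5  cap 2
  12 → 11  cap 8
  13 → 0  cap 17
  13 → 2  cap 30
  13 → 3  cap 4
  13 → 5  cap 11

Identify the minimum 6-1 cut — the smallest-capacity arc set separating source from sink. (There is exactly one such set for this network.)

Min-cut arcs: {(0,5), (4,1), (8,1), (11,1), (12,5), (13,5)} (total capacity 66)

augment #1: 6→4→1 push 5
augment #2: 6→8→1 push 2
augment #3: 6→3→8→1 push 25
augment #4: 6→13→5→1 push 11
augment #5: 6→4→10→11→1 push 7
augment #6: 6→7→3→8→1 push 2
augment #7: 6→13→0→5→1 push 2
augment #8: 6→13→0→12→5→1 push 2
augment #9: 6→13→0→12→11→1 push 8
augment #10: 6→7→3→8→9→10→11→1 push 2
max flow = 66; residual-reachable set from 6 gives S-side
cut edges (S→T): {(0,5), (4,1), (8,1), (11,1), (12,5), (13,5)} total cap 66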